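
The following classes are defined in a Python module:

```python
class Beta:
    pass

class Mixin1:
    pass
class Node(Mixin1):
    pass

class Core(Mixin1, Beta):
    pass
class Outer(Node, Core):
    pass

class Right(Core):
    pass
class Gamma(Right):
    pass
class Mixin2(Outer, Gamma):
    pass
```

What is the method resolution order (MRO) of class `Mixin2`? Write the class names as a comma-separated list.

L[Mixin2] = Mixin2 + merge(L[Outer], L[Gamma], [Outer Gamma])
  take Outer:  [Outer Node Core Mixin1 Beta object] + [Gamma Right Core Mixin1 Beta object] + [Outer Gamma]
  take Node:  [Node Core Mixin1 Beta object] + [Gamma Right Core Mixin1 Beta object] + [Gamma]
  take Gamma:  [Core Mixin1 Beta object] + [Gamma Right Core Mixin1 Beta object] + [Gamma]
  take Right:  [Core Mixin1 Beta object] + [Right Core Mixin1 Beta object]
  take Core:  [Core Mixin1 Beta object] + [Core Mixin1 Beta object]
  take Mixin1:  [Mixin1 Beta object] + [Mixin1 Beta object]
  take Beta:  [Beta object] + [Beta object]
  take object:  [object] + [object]

Mixin2, Outer, Node, Gamma, Right, Core, Mixin1, Beta, object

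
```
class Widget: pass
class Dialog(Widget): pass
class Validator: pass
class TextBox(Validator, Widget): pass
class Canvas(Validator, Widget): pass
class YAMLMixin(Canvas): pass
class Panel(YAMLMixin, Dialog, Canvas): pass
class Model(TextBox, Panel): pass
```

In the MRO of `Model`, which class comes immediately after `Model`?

L[Model] = Model + merge(L[TextBox], L[Panel], [TextBox Panel])
  take TextBox:  [TextBox Validator Widget object] + [Panel YAMLMixin Dialog Canvas Validator Widget object] + [TextBox Panel]
  take Panel:  [Validator Widget object] + [Panel YAMLMixin Dialog Canvas Validator Widget object] + [Panel]
  take YAMLMixin:  [Validator Widget object] + [YAMLMixin Dialog Canvas Validator Widget object]
  take Dialog:  [Validator Widget object] + [Dialog Canvas Validator Widget object]
  take Canvas:  [Validator Widget object] + [Canvas Validator Widget object]
  take Validator:  [Validator Widget object] + [Validator Widget object]
  take Widget:  [Widget object] + [Widget object]
  take object:  [object] + [object]
MRO: Model TextBox Panel YAMLMixin Dialog Canvas Validator Widget object
Model is at position 0; next is TextBox.

TextBox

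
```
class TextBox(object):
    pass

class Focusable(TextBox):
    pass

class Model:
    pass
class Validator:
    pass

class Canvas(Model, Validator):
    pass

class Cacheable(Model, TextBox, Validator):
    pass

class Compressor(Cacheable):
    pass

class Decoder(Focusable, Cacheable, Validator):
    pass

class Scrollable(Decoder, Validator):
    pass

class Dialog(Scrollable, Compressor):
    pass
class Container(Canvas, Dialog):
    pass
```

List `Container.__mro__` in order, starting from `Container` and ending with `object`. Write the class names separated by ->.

Container -> Canvas -> Dialog -> Scrollable -> Decoder -> Focusable -> Compressor -> Cacheable -> Model -> TextBox -> Validator -> object

L[Container] = Container + merge(L[Canvas], L[Dialog], [Canvas Dialog])
  take Canvas:  [Canvas Model Validator object] + [Dialog Scrollable Decoder Focusable Compressor Cacheable Model TextBox Validator object] + [Canvas Dialog]
  take Dialog:  [Model Validator object] + [Dialog Scrollable Decoder Focusable Compressor Cacheable Model TextBox Validator object] + [Dialog]
  take Scrollable:  [Model Validator object] + [Scrollable Decoder Focusable Compressor Cacheable Model TextBox Validator object]
  take Decoder:  [Model Validator object] + [Decoder Focusable Compressor Cacheable Model TextBox Validator object]
  take Focusable:  [Model Validator object] + [Focusable Compressor Cacheable Model TextBox Validator object]
  take Compressor:  [Model Validator object] + [Compressor Cacheable Model TextBox Validator object]
  take Cacheable:  [Model Validator object] + [Cacheable Model TextBox Validator object]
  take Model:  [Model Validator object] + [Model TextBox Validator object]
  take TextBox:  [Validator object] + [TextBox Validator object]
  take Validator:  [Validator object] + [Validator object]
  take object:  [object] + [object]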